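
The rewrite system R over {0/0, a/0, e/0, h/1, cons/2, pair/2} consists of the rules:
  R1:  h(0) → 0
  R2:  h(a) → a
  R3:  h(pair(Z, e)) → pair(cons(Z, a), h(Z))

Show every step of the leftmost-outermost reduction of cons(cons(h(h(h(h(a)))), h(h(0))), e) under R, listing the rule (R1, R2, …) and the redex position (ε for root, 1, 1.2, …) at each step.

1. cons(cons(h(h(h(h(a)))), h(h(0))), e)  →  cons(cons(h(h(h(a))), h(h(0))), e)   [R2 at 1.1.1.1.1]
2. cons(cons(h(h(h(a))), h(h(0))), e)  →  cons(cons(h(h(a)), h(h(0))), e)   [R2 at 1.1.1.1]
3. cons(cons(h(h(a)), h(h(0))), e)  →  cons(cons(h(a), h(h(0))), e)   [R2 at 1.1.1]
4. cons(cons(h(a), h(h(0))), e)  →  cons(cons(a, h(h(0))), e)   [R2 at 1.1]
5. cons(cons(a, h(h(0))), e)  →  cons(cons(a, h(0)), e)   [R1 at 1.2.1]
6. cons(cons(a, h(0)), e)  →  cons(cons(a, 0), e)   [R1 at 1.2]

cons(cons(a, 0), e)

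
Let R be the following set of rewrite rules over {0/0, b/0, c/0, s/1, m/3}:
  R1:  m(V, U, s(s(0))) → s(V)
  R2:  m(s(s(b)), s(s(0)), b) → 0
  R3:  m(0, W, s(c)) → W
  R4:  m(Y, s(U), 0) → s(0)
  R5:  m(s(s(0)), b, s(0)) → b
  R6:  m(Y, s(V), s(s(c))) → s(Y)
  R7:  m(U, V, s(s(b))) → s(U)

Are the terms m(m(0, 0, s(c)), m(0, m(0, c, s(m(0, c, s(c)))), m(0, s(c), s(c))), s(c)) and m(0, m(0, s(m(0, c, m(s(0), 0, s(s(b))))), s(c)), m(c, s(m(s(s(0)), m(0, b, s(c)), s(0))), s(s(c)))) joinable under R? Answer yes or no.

no — NF(t₁) = c, NF(t₂) = s(s(0))

Reduce t₁ = m(m(0, 0, s(c)), m(0, m(0, c, s(m(0, c, s(c)))), m(0, s(c), s(c))), s(c)):
1. m(m(0, 0, s(c)), m(0, m(0, c, s(m(0, c, s(c)))), m(0, s(c), s(c))), s(c))  →  m(0, m(0, m(0, c, s(m(0, c, s(c)))), m(0, s(c), s(c))), s(c))   [R3 at 1]
2. m(0, m(0, m(0, c, s(m(0, c, s(c)))), m(0, s(c), s(c))), s(c))  →  m(0, m(0, c, s(m(0, c, s(c)))), m(0, s(c), s(c)))   [R3 at ε]
3. m(0, m(0, c, s(m(0, c, s(c)))), m(0, s(c), s(c)))  →  m(0, m(0, c, s(c)), m(0, s(c), s(c)))   [R3 at 2.3.1]
4. m(0, m(0, c, s(c)), m(0, s(c), s(c)))  →  m(0, c, m(0, s(c), s(c)))   [R3 at 2]
5. m(0, c, m(0, s(c), s(c)))  →  m(0, c, s(c))   [R3 at 3]
6. m(0, c, s(c))  →  c   [R3 at ε]

Reduce t₂ = m(0, m(0, s(m(0, c, m(s(0), 0, s(s(b))))), s(c)), m(c, s(m(s(s(0)), m(0, b, s(c)), s(0))), s(s(c)))):
1. m(0, m(0, s(m(0, c, m(s(0), 0, s(s(b))))), s(c)), m(c, s(m(s(s(0)), m(0, b, s(c)), s(0))), s(s(c))))  →  m(0, s(m(0, c, m(s(0), 0, s(s(b))))), m(c, s(m(s(s(0)), m(0, b, s(c)), s(0))), s(s(c))))   [R3 at 2]
2. m(0, s(m(0, c, m(s(0), 0, s(s(b))))), m(c, s(m(s(s(0)), m(0, b, s(c)), s(0))), s(s(c))))  →  m(0, s(m(0, c, s(s(0)))), m(c, s(m(s(s(0)), m(0, b, s(c)), s(0))), s(s(c))))   [R7 at 2.1.3]
3. m(0, s(m(0, c, s(s(0)))), m(c, s(m(s(s(0)), m(0, b, s(c)), s(0))), s(s(c))))  →  m(0, s(s(0)), m(c, s(m(s(s(0)), m(0, b, s(c)), s(0))), s(s(c))))   [R1 at 2.1]
4. m(0, s(s(0)), m(c, s(m(s(s(0)), m(0, b, s(c)), s(0))), s(s(c))))  →  m(0, s(s(0)), s(c))   [R6 at 3]
5. m(0, s(s(0)), s(c))  →  s(s(0))   [R3 at ε]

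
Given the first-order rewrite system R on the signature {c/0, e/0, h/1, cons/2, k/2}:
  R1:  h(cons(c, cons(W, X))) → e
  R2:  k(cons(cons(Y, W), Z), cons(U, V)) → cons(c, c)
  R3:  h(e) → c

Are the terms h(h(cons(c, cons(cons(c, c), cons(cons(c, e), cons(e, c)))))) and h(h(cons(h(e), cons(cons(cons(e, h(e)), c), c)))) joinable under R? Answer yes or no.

yes — NF(t₁) = c, NF(t₂) = c

Reduce t₁ = h(h(cons(c, cons(cons(c, c), cons(cons(c, e), cons(e, c)))))):
1. h(h(cons(c, cons(cons(c, c), cons(cons(c, e), cons(e, c))))))  →  h(e)   [R1 at 1]
2. h(e)  →  c   [R3 at ε]

Reduce t₂ = h(h(cons(h(e), cons(cons(cons(e, h(e)), c), c)))):
1. h(h(cons(h(e), cons(cons(cons(e, h(e)), c), c))))  →  h(h(cons(c, cons(cons(cons(e, h(e)), c), c))))   [R3 at 1.1.1]
2. h(h(cons(c, cons(cons(cons(e, h(e)), c), c))))  →  h(e)   [R1 at 1]
3. h(e)  →  c   [R3 at ε]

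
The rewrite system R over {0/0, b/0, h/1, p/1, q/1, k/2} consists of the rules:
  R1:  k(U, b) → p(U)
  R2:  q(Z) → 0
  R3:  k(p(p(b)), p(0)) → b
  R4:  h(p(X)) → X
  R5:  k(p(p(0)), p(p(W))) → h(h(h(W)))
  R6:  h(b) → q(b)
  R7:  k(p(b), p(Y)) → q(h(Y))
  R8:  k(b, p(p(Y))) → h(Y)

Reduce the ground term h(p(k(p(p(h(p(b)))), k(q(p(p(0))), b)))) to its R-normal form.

1. h(p(k(p(p(h(p(b)))), k(q(p(p(0))), b))))  →  k(p(p(h(p(b)))), k(q(p(p(0))), b))   [R4 at ε]
2. k(p(p(h(p(b)))), k(q(p(p(0))), b))  →  k(p(p(b)), k(q(p(p(0))), b))   [R4 at 1.1.1]
3. k(p(p(b)), k(q(p(p(0))), b))  →  k(p(p(b)), p(q(p(p(0)))))   [R1 at 2]
4. k(p(p(b)), p(q(p(p(0)))))  →  k(p(p(b)), p(0))   [R2 at 2.1]
5. k(p(p(b)), p(0))  →  b   [R3 at ε]

b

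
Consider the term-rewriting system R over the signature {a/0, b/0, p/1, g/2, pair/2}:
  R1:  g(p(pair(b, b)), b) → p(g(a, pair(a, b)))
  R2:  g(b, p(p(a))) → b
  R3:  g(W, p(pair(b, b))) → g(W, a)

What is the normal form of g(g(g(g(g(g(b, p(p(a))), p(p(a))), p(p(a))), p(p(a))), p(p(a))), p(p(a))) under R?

b

1. g(g(g(g(g(g(b, p(p(a))), p(p(a))), p(p(a))), p(p(a))), p(p(a))), p(p(a)))  →  g(g(g(g(g(b, p(p(a))), p(p(a))), p(p(a))), p(p(a))), p(p(a)))   [R2 at 1.1.1.1.1]
2. g(g(g(g(g(b, p(p(a))), p(p(a))), p(p(a))), p(p(a))), p(p(a)))  →  g(g(g(g(b, p(p(a))), p(p(a))), p(p(a))), p(p(a)))   [R2 at 1.1.1.1]
3. g(g(g(g(b, p(p(a))), p(p(a))), p(p(a))), p(p(a)))  →  g(g(g(b, p(p(a))), p(p(a))), p(p(a)))   [R2 at 1.1.1]
4. g(g(g(b, p(p(a))), p(p(a))), p(p(a)))  →  g(g(b, p(p(a))), p(p(a)))   [R2 at 1.1]
5. g(g(b, p(p(a))), p(p(a)))  →  g(b, p(p(a)))   [R2 at 1]
6. g(b, p(p(a)))  →  b   [R2 at ε]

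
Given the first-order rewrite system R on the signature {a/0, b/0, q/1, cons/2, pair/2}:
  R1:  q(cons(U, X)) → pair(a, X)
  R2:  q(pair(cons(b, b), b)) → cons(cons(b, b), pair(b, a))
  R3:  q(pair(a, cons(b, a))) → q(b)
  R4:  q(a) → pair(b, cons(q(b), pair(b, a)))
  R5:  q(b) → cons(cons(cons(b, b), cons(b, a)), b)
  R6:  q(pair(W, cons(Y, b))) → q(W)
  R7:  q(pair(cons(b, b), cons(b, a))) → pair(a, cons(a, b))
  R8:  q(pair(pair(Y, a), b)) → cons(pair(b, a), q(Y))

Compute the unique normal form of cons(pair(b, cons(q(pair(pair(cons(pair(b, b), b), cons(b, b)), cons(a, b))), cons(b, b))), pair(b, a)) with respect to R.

1. cons(pair(b, cons(q(pair(pair(cons(pair(b, b), b), cons(b, b)), cons(a, b))), cons(b, b))), pair(b, a))  →  cons(pair(b, cons(q(pair(cons(pair(b, b), b), cons(b, b))), cons(b, b))), pair(b, a))   [R6 at 1.2.1]
2. cons(pair(b, cons(q(pair(cons(pair(b, b), b), cons(b, b))), cons(b, b))), pair(b, a))  →  cons(pair(b, cons(q(cons(pair(b, b), b)), cons(b, b))), pair(b, a))   [R6 at 1.2.1]
3. cons(pair(b, cons(q(cons(pair(b, b), b)), cons(b, b))), pair(b, a))  →  cons(pair(b, cons(pair(a, b), cons(b, b))), pair(b, a))   [R1 at 1.2.1]

cons(pair(b, cons(pair(a, b), cons(b, b))), pair(b, a))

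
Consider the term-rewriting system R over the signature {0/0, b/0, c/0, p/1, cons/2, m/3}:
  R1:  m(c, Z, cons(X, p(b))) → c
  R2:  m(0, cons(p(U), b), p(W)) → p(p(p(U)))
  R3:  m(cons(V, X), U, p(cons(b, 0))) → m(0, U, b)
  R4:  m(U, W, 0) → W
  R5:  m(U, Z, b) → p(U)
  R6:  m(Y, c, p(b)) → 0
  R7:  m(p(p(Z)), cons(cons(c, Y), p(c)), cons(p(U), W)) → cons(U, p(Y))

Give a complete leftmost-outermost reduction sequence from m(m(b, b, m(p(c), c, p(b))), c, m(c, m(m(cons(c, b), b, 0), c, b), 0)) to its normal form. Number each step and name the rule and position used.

1. m(m(b, b, m(p(c), c, p(b))), c, m(c, m(m(cons(c, b), b, 0), c, b), 0))  →  m(m(b, b, 0), c, m(c, m(m(cons(c, b), b, 0), c, b), 0))   [R6 at 1.3]
2. m(m(b, b, 0), c, m(c, m(m(cons(c, b), b, 0), c, b), 0))  →  m(b, c, m(c, m(m(cons(c, b), b, 0), c, b), 0))   [R4 at 1]
3. m(b, c, m(c, m(m(cons(c, b), b, 0), c, b), 0))  →  m(b, c, m(m(cons(c, b), b, 0), c, b))   [R4 at 3]
4. m(b, c, m(m(cons(c, b), b, 0), c, b))  →  m(b, c, p(m(cons(c, b), b, 0)))   [R5 at 3]
5. m(b, c, p(m(cons(c, b), b, 0)))  →  m(b, c, p(b))   [R4 at 3.1]
6. m(b, c, p(b))  →  0   [R6 at ε]

0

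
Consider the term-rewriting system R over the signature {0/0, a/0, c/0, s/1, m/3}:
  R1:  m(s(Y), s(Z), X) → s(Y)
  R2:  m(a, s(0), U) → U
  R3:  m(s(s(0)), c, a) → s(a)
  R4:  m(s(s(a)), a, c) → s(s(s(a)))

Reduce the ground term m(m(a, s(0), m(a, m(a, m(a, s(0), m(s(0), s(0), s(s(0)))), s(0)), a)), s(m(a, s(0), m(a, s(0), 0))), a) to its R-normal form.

a

1. m(m(a, s(0), m(a, m(a, m(a, s(0), m(s(0), s(0), s(s(0)))), s(0)), a)), s(m(a, s(0), m(a, s(0), 0))), a)  →  m(m(a, m(a, m(a, s(0), m(s(0), s(0), s(s(0)))), s(0)), a), s(m(a, s(0), m(a, s(0), 0))), a)   [R2 at 1]
2. m(m(a, m(a, m(a, s(0), m(s(0), s(0), s(s(0)))), s(0)), a), s(m(a, s(0), m(a, s(0), 0))), a)  →  m(m(a, m(a, m(s(0), s(0), s(s(0))), s(0)), a), s(m(a, s(0), m(a, s(0), 0))), a)   [R2 at 1.2.2]
3. m(m(a, m(a, m(s(0), s(0), s(s(0))), s(0)), a), s(m(a, s(0), m(a, s(0), 0))), a)  →  m(m(a, m(a, s(0), s(0)), a), s(m(a, s(0), m(a, s(0), 0))), a)   [R1 at 1.2.2]
4. m(m(a, m(a, s(0), s(0)), a), s(m(a, s(0), m(a, s(0), 0))), a)  →  m(m(a, s(0), a), s(m(a, s(0), m(a, s(0), 0))), a)   [R2 at 1.2]
5. m(m(a, s(0), a), s(m(a, s(0), m(a, s(0), 0))), a)  →  m(a, s(m(a, s(0), m(a, s(0), 0))), a)   [R2 at 1]
6. m(a, s(m(a, s(0), m(a, s(0), 0))), a)  →  m(a, s(m(a, s(0), 0)), a)   [R2 at 2.1]
7. m(a, s(m(a, s(0), 0)), a)  →  m(a, s(0), a)   [R2 at 2.1]
8. m(a, s(0), a)  →  a   [R2 at ε]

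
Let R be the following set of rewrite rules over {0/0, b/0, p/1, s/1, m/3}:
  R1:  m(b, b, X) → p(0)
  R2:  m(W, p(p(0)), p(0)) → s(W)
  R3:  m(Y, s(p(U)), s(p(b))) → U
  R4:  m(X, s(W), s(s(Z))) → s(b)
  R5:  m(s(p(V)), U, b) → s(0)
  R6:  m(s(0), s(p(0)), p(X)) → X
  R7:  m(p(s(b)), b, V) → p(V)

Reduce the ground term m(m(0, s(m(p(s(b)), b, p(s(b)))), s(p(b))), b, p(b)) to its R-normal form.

p(p(b))

1. m(m(0, s(m(p(s(b)), b, p(s(b)))), s(p(b))), b, p(b))  →  m(m(0, s(p(p(s(b)))), s(p(b))), b, p(b))   [R7 at 1.2.1]
2. m(m(0, s(p(p(s(b)))), s(p(b))), b, p(b))  →  m(p(s(b)), b, p(b))   [R3 at 1]
3. m(p(s(b)), b, p(b))  →  p(p(b))   [R7 at ε]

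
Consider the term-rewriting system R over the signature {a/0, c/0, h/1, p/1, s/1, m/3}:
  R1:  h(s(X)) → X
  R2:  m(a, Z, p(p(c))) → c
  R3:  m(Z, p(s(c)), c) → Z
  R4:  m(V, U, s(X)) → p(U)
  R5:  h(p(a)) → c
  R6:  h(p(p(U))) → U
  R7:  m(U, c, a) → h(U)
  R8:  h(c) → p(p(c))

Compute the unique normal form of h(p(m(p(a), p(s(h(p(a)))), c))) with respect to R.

a

1. h(p(m(p(a), p(s(h(p(a)))), c)))  →  h(p(m(p(a), p(s(c)), c)))   [R5 at 1.1.2.1.1]
2. h(p(m(p(a), p(s(c)), c)))  →  h(p(p(a)))   [R3 at 1.1]
3. h(p(p(a)))  →  a   [R6 at ε]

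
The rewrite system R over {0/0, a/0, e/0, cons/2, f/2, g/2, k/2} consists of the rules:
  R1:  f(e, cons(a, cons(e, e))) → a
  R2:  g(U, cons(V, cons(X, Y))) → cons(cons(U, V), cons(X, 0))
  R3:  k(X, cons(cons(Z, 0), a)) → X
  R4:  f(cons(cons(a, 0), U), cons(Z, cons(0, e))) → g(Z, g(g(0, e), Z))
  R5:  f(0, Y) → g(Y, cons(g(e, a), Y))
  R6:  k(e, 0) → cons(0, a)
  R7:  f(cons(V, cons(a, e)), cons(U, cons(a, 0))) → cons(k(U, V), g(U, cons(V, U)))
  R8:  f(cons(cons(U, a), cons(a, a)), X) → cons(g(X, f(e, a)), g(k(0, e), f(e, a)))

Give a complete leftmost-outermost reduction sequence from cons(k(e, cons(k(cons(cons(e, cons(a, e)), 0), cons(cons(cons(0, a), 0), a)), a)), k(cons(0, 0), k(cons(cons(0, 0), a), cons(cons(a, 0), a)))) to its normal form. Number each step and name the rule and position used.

cons(e, cons(0, 0))

1. cons(k(e, cons(k(cons(cons(e, cons(a, e)), 0), cons(cons(cons(0, a), 0), a)), a)), k(cons(0, 0), k(cons(cons(0, 0), a), cons(cons(a, 0), a))))  →  cons(k(e, cons(cons(cons(e, cons(a, e)), 0), a)), k(cons(0, 0), k(cons(cons(0, 0), a), cons(cons(a, 0), a))))   [R3 at 1.2.1]
2. cons(k(e, cons(cons(cons(e, cons(a, e)), 0), a)), k(cons(0, 0), k(cons(cons(0, 0), a), cons(cons(a, 0), a))))  →  cons(e, k(cons(0, 0), k(cons(cons(0, 0), a), cons(cons(a, 0), a))))   [R3 at 1]
3. cons(e, k(cons(0, 0), k(cons(cons(0, 0), a), cons(cons(a, 0), a))))  →  cons(e, k(cons(0, 0), cons(cons(0, 0), a)))   [R3 at 2.2]
4. cons(e, k(cons(0, 0), cons(cons(0, 0), a)))  →  cons(e, cons(0, 0))   [R3 at 2]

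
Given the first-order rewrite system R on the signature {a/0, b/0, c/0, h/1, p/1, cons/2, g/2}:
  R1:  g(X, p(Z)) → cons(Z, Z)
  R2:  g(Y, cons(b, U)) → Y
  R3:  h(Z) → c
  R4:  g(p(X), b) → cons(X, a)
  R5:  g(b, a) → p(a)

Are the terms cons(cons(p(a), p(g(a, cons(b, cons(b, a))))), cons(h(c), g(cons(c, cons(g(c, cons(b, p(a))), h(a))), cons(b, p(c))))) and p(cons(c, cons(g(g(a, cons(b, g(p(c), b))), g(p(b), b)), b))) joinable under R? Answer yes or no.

Reduce t₁ = cons(cons(p(a), p(g(a, cons(b, cons(b, a))))), cons(h(c), g(cons(c, cons(g(c, cons(b, p(a))), h(a))), cons(b, p(c))))):
1. cons(cons(p(a), p(g(a, cons(b, cons(b, a))))), cons(h(c), g(cons(c, cons(g(c, cons(b, p(a))), h(a))), cons(b, p(c)))))  →  cons(cons(p(a), p(a)), cons(h(c), g(cons(c, cons(g(c, cons(b, p(a))), h(a))), cons(b, p(c)))))   [R2 at 1.2.1]
2. cons(cons(p(a), p(a)), cons(h(c), g(cons(c, cons(g(c, cons(b, p(a))), h(a))), cons(b, p(c)))))  →  cons(cons(p(a), p(a)), cons(c, g(cons(c, cons(g(c, cons(b, p(a))), h(a))), cons(b, p(c)))))   [R3 at 2.1]
3. cons(cons(p(a), p(a)), cons(c, g(cons(c, cons(g(c, cons(b, p(a))), h(a))), cons(b, p(c)))))  →  cons(cons(p(a), p(a)), cons(c, cons(c, cons(g(c, cons(b, p(a))), h(a)))))   [R2 at 2.2]
4. cons(cons(p(a), p(a)), cons(c, cons(c, cons(g(c, cons(b, p(a))), h(a)))))  →  cons(cons(p(a), p(a)), cons(c, cons(c, cons(c, h(a)))))   [R2 at 2.2.2.1]
5. cons(cons(p(a), p(a)), cons(c, cons(c, cons(c, h(a)))))  →  cons(cons(p(a), p(a)), cons(c, cons(c, cons(c, c))))   [R3 at 2.2.2.2]

Reduce t₂ = p(cons(c, cons(g(g(a, cons(b, g(p(c), b))), g(p(b), b)), b))):
1. p(cons(c, cons(g(g(a, cons(b, g(p(c), b))), g(p(b), b)), b)))  →  p(cons(c, cons(g(a, g(p(b), b)), b)))   [R2 at 1.2.1.1]
2. p(cons(c, cons(g(a, g(p(b), b)), b)))  →  p(cons(c, cons(g(a, cons(b, a)), b)))   [R4 at 1.2.1.2]
3. p(cons(c, cons(g(a, cons(b, a)), b)))  →  p(cons(c, cons(a, b)))   [R2 at 1.2.1]

no — NF(t₁) = cons(cons(p(a), p(a)), cons(c, cons(c, cons(c, c)))), NF(t₂) = p(cons(c, cons(a, b)))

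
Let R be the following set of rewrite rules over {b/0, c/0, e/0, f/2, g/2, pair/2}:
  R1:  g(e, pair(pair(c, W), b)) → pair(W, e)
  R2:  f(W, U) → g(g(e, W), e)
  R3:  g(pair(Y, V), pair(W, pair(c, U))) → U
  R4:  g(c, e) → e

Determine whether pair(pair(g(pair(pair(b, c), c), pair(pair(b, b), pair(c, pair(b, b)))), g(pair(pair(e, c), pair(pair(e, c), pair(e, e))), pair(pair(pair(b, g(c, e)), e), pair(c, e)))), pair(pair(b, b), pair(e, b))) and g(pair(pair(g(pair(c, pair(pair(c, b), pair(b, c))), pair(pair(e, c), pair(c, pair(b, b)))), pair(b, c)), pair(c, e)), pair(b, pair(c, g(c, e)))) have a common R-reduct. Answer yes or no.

Reduce t₁ = pair(pair(g(pair(pair(b, c), c), pair(pair(b, b), pair(c, pair(b, b)))), g(pair(pair(e, c), pair(pair(e, c), pair(e, e))), pair(pair(pair(b, g(c, e)), e), pair(c, e)))), pair(pair(b, b), pair(e, b))):
1. pair(pair(g(pair(pair(b, c), c), pair(pair(b, b), pair(c, pair(b, b)))), g(pair(pair(e, c), pair(pair(e, c), pair(e, e))), pair(pair(pair(b, g(c, e)), e), pair(c, e)))), pair(pair(b, b), pair(e, b)))  →  pair(pair(pair(b, b), g(pair(pair(e, c), pair(pair(e, c), pair(e, e))), pair(pair(pair(b, g(c, e)), e), pair(c, e)))), pair(pair(b, b), pair(e, b)))   [R3 at 1.1]
2. pair(pair(pair(b, b), g(pair(pair(e, c), pair(pair(e, c), pair(e, e))), pair(pair(pair(b, g(c, e)), e), pair(c, e)))), pair(pair(b, b), pair(e, b)))  →  pair(pair(pair(b, b), e), pair(pair(b, b), pair(e, b)))   [R3 at 1.2]

Reduce t₂ = g(pair(pair(g(pair(c, pair(pair(c, b), pair(b, c))), pair(pair(e, c), pair(c, pair(b, b)))), pair(b, c)), pair(c, e)), pair(b, pair(c, g(c, e)))):
1. g(pair(pair(g(pair(c, pair(pair(c, b), pair(b, c))), pair(pair(e, c), pair(c, pair(b, b)))), pair(b, c)), pair(c, e)), pair(b, pair(c, g(c, e))))  →  g(c, e)   [R3 at ε]
2. g(c, e)  →  e   [R4 at ε]

no — NF(t₁) = pair(pair(pair(b, b), e), pair(pair(b, b), pair(e, b))), NF(t₂) = e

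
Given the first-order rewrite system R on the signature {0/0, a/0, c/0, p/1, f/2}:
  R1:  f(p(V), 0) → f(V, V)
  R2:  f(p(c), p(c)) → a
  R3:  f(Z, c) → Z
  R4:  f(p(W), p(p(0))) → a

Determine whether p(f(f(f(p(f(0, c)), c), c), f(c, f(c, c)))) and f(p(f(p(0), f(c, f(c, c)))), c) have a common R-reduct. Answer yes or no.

Reduce t₁ = p(f(f(f(p(f(0, c)), c), c), f(c, f(c, c)))):
1. p(f(f(f(p(f(0, c)), c), c), f(c, f(c, c))))  →  p(f(f(p(f(0, c)), c), f(c, f(c, c))))   [R3 at 1.1]
2. p(f(f(p(f(0, c)), c), f(c, f(c, c))))  →  p(f(p(f(0, c)), f(c, f(c, c))))   [R3 at 1.1]
3. p(f(p(f(0, c)), f(c, f(c, c))))  →  p(f(p(0), f(c, f(c, c))))   [R3 at 1.1.1]
4. p(f(p(0), f(c, f(c, c))))  →  p(f(p(0), f(c, c)))   [R3 at 1.2.2]
5. p(f(p(0), f(c, c)))  →  p(f(p(0), c))   [R3 at 1.2]
6. p(f(p(0), c))  →  p(p(0))   [R3 at 1]

Reduce t₂ = f(p(f(p(0), f(c, f(c, c)))), c):
1. f(p(f(p(0), f(c, f(c, c)))), c)  →  p(f(p(0), f(c, f(c, c))))   [R3 at ε]
2. p(f(p(0), f(c, f(c, c))))  →  p(f(p(0), f(c, c)))   [R3 at 1.2.2]
3. p(f(p(0), f(c, c)))  →  p(f(p(0), c))   [R3 at 1.2]
4. p(f(p(0), c))  →  p(p(0))   [R3 at 1]

yes — NF(t₁) = p(p(0)), NF(t₂) = p(p(0))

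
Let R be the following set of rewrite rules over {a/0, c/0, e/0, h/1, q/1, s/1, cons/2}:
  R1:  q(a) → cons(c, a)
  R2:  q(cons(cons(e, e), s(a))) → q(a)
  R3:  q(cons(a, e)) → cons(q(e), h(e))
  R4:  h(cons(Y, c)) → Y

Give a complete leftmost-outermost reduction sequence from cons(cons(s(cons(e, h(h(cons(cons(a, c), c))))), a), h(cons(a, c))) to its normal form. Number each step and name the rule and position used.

1. cons(cons(s(cons(e, h(h(cons(cons(a, c), c))))), a), h(cons(a, c)))  →  cons(cons(s(cons(e, h(cons(a, c)))), a), h(cons(a, c)))   [R4 at 1.1.1.2.1]
2. cons(cons(s(cons(e, h(cons(a, c)))), a), h(cons(a, c)))  →  cons(cons(s(cons(e, a)), a), h(cons(a, c)))   [R4 at 1.1.1.2]
3. cons(cons(s(cons(e, a)), a), h(cons(a, c)))  →  cons(cons(s(cons(e, a)), a), a)   [R4 at 2]

cons(cons(s(cons(e, a)), a), a)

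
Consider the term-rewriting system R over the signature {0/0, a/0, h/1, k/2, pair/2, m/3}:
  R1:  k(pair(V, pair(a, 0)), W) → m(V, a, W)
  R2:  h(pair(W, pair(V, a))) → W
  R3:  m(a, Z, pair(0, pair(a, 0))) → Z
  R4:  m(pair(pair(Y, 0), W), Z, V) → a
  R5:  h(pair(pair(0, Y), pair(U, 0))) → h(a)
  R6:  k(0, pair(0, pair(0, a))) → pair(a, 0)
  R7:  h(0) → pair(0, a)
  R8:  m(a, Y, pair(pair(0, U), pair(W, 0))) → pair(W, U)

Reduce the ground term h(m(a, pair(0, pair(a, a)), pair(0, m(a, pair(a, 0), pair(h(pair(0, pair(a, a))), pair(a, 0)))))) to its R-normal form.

1. h(m(a, pair(0, pair(a, a)), pair(0, m(a, pair(a, 0), pair(h(pair(0, pair(a, a))), pair(a, 0))))))  →  h(m(a, pair(0, pair(a, a)), pair(0, m(a, pair(a, 0), pair(0, pair(a, 0))))))   [R2 at 1.3.2.3.1]
2. h(m(a, pair(0, pair(a, a)), pair(0, m(a, pair(a, 0), pair(0, pair(a, 0))))))  →  h(m(a, pair(0, pair(a, a)), pair(0, pair(a, 0))))   [R3 at 1.3.2]
3. h(m(a, pair(0, pair(a, a)), pair(0, pair(a, 0))))  →  h(pair(0, pair(a, a)))   [R3 at 1]
4. h(pair(0, pair(a, a)))  →  0   [R2 at ε]

0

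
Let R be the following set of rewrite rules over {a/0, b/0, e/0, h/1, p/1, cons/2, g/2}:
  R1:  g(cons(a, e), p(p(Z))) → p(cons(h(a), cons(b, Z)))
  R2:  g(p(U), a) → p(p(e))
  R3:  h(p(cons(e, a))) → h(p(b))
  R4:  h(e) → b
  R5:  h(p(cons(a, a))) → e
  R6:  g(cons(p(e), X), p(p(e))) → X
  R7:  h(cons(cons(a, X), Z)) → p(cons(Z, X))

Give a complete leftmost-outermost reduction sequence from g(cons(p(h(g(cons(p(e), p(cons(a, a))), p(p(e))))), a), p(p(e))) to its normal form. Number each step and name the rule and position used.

a

1. g(cons(p(h(g(cons(p(e), p(cons(a, a))), p(p(e))))), a), p(p(e)))  →  g(cons(p(h(p(cons(a, a)))), a), p(p(e)))   [R6 at 1.1.1.1]
2. g(cons(p(h(p(cons(a, a)))), a), p(p(e)))  →  g(cons(p(e), a), p(p(e)))   [R5 at 1.1.1]
3. g(cons(p(e), a), p(p(e)))  →  a   [R6 at ε]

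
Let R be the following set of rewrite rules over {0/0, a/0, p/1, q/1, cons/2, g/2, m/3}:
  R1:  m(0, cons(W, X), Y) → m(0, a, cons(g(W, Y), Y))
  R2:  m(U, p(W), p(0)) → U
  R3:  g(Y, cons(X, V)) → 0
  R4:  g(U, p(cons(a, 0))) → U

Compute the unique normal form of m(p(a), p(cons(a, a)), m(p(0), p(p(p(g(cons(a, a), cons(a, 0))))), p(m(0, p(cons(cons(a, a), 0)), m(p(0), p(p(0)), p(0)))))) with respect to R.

1. m(p(a), p(cons(a, a)), m(p(0), p(p(p(g(cons(a, a), cons(a, 0))))), p(m(0, p(cons(cons(a, a), 0)), m(p(0), p(p(0)), p(0))))))  →  m(p(a), p(cons(a, a)), m(p(0), p(p(p(0))), p(m(0, p(cons(cons(a, a), 0)), m(p(0), p(p(0)), p(0))))))   [R3 at 3.2.1.1.1]
2. m(p(a), p(cons(a, a)), m(p(0), p(p(p(0))), p(m(0, p(cons(cons(a, a), 0)), m(p(0), p(p(0)), p(0))))))  →  m(p(a), p(cons(a, a)), m(p(0), p(p(p(0))), p(m(0, p(cons(cons(a, a), 0)), p(0)))))   [R2 at 3.3.1.3]
3. m(p(a), p(cons(a, a)), m(p(0), p(p(p(0))), p(m(0, p(cons(cons(a, a), 0)), p(0)))))  →  m(p(a), p(cons(a, a)), m(p(0), p(p(p(0))), p(0)))   [R2 at 3.3.1]
4. m(p(a), p(cons(a, a)), m(p(0), p(p(p(0))), p(0)))  →  m(p(a), p(cons(a, a)), p(0))   [R2 at 3]
5. m(p(a), p(cons(a, a)), p(0))  →  p(a)   [R2 at ε]

p(a)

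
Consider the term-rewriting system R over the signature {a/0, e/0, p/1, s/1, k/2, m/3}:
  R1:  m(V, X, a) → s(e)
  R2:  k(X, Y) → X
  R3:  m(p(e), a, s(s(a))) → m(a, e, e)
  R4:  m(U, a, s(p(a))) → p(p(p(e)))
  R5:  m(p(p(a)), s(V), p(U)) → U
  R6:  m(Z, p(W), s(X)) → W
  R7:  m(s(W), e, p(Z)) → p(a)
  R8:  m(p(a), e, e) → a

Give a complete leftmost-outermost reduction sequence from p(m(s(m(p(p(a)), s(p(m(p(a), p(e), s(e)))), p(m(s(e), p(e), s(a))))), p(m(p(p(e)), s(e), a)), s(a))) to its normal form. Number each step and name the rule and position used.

1. p(m(s(m(p(p(a)), s(p(m(p(a), p(e), s(e)))), p(m(s(e), p(e), s(a))))), p(m(p(p(e)), s(e), a)), s(a)))  →  p(m(p(p(e)), s(e), a))   [R6 at 1]
2. p(m(p(p(e)), s(e), a))  →  p(s(e))   [R1 at 1]

p(s(e))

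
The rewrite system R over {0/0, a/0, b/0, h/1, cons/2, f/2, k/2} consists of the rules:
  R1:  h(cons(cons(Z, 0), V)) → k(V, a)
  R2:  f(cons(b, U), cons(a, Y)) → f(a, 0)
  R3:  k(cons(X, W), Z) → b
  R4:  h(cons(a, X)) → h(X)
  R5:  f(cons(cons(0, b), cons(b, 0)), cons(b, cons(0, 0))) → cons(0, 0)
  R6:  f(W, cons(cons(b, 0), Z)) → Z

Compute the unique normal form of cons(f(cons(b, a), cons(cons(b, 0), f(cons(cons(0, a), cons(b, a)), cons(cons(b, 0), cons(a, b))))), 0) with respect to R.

1. cons(f(cons(b, a), cons(cons(b, 0), f(cons(cons(0, a), cons(b, a)), cons(cons(b, 0), cons(a, b))))), 0)  →  cons(f(cons(cons(0, a), cons(b, a)), cons(cons(b, 0), cons(a, b))), 0)   [R6 at 1]
2. cons(f(cons(cons(0, a), cons(b, a)), cons(cons(b, 0), cons(a, b))), 0)  →  cons(cons(a, b), 0)   [R6 at 1]

cons(cons(a, b), 0)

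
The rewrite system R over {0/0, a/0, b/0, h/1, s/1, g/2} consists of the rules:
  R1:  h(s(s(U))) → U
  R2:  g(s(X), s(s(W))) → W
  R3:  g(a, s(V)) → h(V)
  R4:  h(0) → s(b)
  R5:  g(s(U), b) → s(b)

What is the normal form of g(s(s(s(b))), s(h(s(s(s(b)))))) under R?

b

1. g(s(s(s(b))), s(h(s(s(s(b))))))  →  g(s(s(s(b))), s(s(b)))   [R1 at 2.1]
2. g(s(s(s(b))), s(s(b)))  →  b   [R2 at ε]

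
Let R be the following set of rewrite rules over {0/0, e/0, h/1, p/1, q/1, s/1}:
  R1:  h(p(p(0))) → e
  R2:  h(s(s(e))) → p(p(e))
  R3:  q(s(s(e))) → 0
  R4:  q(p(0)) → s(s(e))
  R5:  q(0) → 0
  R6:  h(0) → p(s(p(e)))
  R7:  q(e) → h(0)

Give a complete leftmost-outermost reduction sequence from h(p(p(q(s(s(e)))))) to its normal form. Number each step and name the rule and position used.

e

1. h(p(p(q(s(s(e))))))  →  h(p(p(0)))   [R3 at 1.1.1]
2. h(p(p(0)))  →  e   [R1 at ε]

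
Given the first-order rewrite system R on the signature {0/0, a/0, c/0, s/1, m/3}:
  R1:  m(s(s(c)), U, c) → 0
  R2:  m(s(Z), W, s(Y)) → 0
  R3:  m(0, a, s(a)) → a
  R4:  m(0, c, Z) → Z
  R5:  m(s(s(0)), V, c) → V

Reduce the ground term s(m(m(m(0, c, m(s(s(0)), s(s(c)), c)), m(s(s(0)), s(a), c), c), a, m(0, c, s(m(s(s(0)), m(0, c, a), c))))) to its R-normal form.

s(a)

1. s(m(m(m(0, c, m(s(s(0)), s(s(c)), c)), m(s(s(0)), s(a), c), c), a, m(0, c, s(m(s(s(0)), m(0, c, a), c)))))  →  s(m(m(m(s(s(0)), s(s(c)), c), m(s(s(0)), s(a), c), c), a, m(0, c, s(m(s(s(0)), m(0, c, a), c)))))   [R4 at 1.1.1]
2. s(m(m(m(s(s(0)), s(s(c)), c), m(s(s(0)), s(a), c), c), a, m(0, c, s(m(s(s(0)), m(0, c, a), c)))))  →  s(m(m(s(s(c)), m(s(s(0)), s(a), c), c), a, m(0, c, s(m(s(s(0)), m(0, c, a), c)))))   [R5 at 1.1.1]
3. s(m(m(s(s(c)), m(s(s(0)), s(a), c), c), a, m(0, c, s(m(s(s(0)), m(0, c, a), c)))))  →  s(m(0, a, m(0, c, s(m(s(s(0)), m(0, c, a), c)))))   [R1 at 1.1]
4. s(m(0, a, m(0, c, s(m(s(s(0)), m(0, c, a), c)))))  →  s(m(0, a, s(m(s(s(0)), m(0, c, a), c))))   [R4 at 1.3]
5. s(m(0, a, s(m(s(s(0)), m(0, c, a), c))))  →  s(m(0, a, s(m(0, c, a))))   [R5 at 1.3.1]
6. s(m(0, a, s(m(0, c, a))))  →  s(m(0, a, s(a)))   [R4 at 1.3.1]
7. s(m(0, a, s(a)))  →  s(a)   [R3 at 1]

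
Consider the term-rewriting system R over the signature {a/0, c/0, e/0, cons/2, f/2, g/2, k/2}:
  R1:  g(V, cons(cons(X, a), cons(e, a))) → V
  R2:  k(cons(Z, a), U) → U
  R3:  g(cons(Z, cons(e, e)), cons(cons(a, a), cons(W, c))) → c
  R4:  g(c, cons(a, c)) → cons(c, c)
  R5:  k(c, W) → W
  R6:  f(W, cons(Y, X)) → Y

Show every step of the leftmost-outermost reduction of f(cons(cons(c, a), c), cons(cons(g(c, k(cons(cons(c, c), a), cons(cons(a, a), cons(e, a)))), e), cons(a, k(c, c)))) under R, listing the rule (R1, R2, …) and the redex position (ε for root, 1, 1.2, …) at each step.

1. f(cons(cons(c, a), c), cons(cons(g(c, k(cons(cons(c, c), a), cons(cons(a, a), cons(e, a)))), e), cons(a, k(c, c))))  →  cons(g(c, k(cons(cons(c, c), a), cons(cons(a, a), cons(e, a)))), e)   [R6 at ε]
2. cons(g(c, k(cons(cons(c, c), a), cons(cons(a, a), cons(e, a)))), e)  →  cons(g(c, cons(cons(a, a), cons(e, a))), e)   [R2 at 1.2]
3. cons(g(c, cons(cons(a, a), cons(e, a))), e)  →  cons(c, e)   [R1 at 1]

cons(c, e)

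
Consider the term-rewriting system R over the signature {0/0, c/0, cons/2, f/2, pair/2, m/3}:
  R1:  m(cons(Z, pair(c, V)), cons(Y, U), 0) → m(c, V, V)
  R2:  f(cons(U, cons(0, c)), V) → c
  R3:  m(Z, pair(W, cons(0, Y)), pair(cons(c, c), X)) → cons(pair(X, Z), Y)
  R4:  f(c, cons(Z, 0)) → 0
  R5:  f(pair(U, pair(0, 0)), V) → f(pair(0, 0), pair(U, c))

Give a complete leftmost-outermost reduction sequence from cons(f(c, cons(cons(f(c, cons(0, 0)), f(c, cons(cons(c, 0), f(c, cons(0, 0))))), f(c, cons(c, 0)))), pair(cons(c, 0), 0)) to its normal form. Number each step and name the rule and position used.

cons(0, pair(cons(c, 0), 0))

1. cons(f(c, cons(cons(f(c, cons(0, 0)), f(c, cons(cons(c, 0), f(c, cons(0, 0))))), f(c, cons(c, 0)))), pair(cons(c, 0), 0))  →  cons(f(c, cons(cons(0, f(c, cons(cons(c, 0), f(c, cons(0, 0))))), f(c, cons(c, 0)))), pair(cons(c, 0), 0))   [R4 at 1.2.1.1]
2. cons(f(c, cons(cons(0, f(c, cons(cons(c, 0), f(c, cons(0, 0))))), f(c, cons(c, 0)))), pair(cons(c, 0), 0))  →  cons(f(c, cons(cons(0, f(c, cons(cons(c, 0), 0))), f(c, cons(c, 0)))), pair(cons(c, 0), 0))   [R4 at 1.2.1.2.2.2]
3. cons(f(c, cons(cons(0, f(c, cons(cons(c, 0), 0))), f(c, cons(c, 0)))), pair(cons(c, 0), 0))  →  cons(f(c, cons(cons(0, 0), f(c, cons(c, 0)))), pair(cons(c, 0), 0))   [R4 at 1.2.1.2]
4. cons(f(c, cons(cons(0, 0), f(c, cons(c, 0)))), pair(cons(c, 0), 0))  →  cons(f(c, cons(cons(0, 0), 0)), pair(cons(c, 0), 0))   [R4 at 1.2.2]
5. cons(f(c, cons(cons(0, 0), 0)), pair(cons(c, 0), 0))  →  cons(0, pair(cons(c, 0), 0))   [R4 at 1]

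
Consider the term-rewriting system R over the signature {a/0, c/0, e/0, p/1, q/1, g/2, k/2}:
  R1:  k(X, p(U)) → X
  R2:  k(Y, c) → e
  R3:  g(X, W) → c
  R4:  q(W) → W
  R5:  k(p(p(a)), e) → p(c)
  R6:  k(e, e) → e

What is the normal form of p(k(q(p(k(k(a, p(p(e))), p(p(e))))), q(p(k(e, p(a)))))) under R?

1. p(k(q(p(k(k(a, p(p(e))), p(p(e))))), q(p(k(e, p(a))))))  →  p(k(p(k(k(a, p(p(e))), p(p(e)))), q(p(k(e, p(a))))))   [R4 at 1.1]
2. p(k(p(k(k(a, p(p(e))), p(p(e)))), q(p(k(e, p(a))))))  →  p(k(p(k(a, p(p(e)))), q(p(k(e, p(a))))))   [R1 at 1.1.1]
3. p(k(p(k(a, p(p(e)))), q(p(k(e, p(a))))))  →  p(k(p(a), q(p(k(e, p(a))))))   [R1 at 1.1.1]
4. p(k(p(a), q(p(k(e, p(a))))))  →  p(k(p(a), p(k(e, p(a)))))   [R4 at 1.2]
5. p(k(p(a), p(k(e, p(a)))))  →  p(p(a))   [R1 at 1]

p(p(a))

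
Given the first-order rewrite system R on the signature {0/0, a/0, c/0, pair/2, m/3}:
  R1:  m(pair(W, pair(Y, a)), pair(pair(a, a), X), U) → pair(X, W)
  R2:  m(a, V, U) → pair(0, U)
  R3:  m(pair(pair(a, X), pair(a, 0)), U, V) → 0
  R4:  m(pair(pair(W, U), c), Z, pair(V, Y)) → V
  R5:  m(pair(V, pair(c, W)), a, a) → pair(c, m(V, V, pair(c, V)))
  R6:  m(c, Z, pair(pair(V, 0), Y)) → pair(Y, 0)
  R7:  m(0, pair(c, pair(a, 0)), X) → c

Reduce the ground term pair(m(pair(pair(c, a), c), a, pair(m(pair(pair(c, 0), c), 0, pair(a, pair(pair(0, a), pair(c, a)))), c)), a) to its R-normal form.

pair(a, a)

1. pair(m(pair(pair(c, a), c), a, pair(m(pair(pair(c, 0), c), 0, pair(a, pair(pair(0, a), pair(c, a)))), c)), a)  →  pair(m(pair(pair(c, 0), c), 0, pair(a, pair(pair(0, a), pair(c, a)))), a)   [R4 at 1]
2. pair(m(pair(pair(c, 0), c), 0, pair(a, pair(pair(0, a), pair(c, a)))), a)  →  pair(a, a)   [R4 at 1]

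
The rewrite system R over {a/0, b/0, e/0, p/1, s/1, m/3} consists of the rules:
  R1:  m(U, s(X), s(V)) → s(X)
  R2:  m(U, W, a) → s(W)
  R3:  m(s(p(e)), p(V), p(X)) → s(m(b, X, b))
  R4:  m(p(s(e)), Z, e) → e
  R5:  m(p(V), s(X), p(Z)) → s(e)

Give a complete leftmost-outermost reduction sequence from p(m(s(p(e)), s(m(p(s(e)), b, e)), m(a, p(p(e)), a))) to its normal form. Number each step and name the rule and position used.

1. p(m(s(p(e)), s(m(p(s(e)), b, e)), m(a, p(p(e)), a)))  →  p(m(s(p(e)), s(e), m(a, p(p(e)), a)))   [R4 at 1.2.1]
2. p(m(s(p(e)), s(e), m(a, p(p(e)), a)))  →  p(m(s(p(e)), s(e), s(p(p(e)))))   [R2 at 1.3]
3. p(m(s(p(e)), s(e), s(p(p(e)))))  →  p(s(e))   [R1 at 1]

p(s(e))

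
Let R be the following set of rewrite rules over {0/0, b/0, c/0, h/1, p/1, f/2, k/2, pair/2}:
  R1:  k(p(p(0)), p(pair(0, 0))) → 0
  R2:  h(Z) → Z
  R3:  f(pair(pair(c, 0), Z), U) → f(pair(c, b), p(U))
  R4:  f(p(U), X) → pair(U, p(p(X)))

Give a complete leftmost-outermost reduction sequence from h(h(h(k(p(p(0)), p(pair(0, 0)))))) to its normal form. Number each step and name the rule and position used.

1. h(h(h(k(p(p(0)), p(pair(0, 0))))))  →  h(h(k(p(p(0)), p(pair(0, 0)))))   [R2 at ε]
2. h(h(k(p(p(0)), p(pair(0, 0)))))  →  h(k(p(p(0)), p(pair(0, 0))))   [R2 at ε]
3. h(k(p(p(0)), p(pair(0, 0))))  →  k(p(p(0)), p(pair(0, 0)))   [R2 at ε]
4. k(p(p(0)), p(pair(0, 0)))  →  0   [R1 at ε]

0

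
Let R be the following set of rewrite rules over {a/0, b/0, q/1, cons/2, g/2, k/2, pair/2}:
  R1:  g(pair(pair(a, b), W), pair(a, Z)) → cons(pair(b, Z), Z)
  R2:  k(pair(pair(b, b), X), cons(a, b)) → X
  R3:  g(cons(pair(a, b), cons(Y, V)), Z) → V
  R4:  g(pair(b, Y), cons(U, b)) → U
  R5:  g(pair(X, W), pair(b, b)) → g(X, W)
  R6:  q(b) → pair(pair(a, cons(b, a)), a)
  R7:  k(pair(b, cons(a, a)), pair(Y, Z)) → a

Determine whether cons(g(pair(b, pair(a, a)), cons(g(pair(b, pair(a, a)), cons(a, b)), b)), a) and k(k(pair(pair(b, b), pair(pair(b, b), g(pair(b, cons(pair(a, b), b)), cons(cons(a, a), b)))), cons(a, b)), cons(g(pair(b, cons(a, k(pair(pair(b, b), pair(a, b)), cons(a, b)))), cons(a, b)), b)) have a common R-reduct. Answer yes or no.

Reduce t₁ = cons(g(pair(b, pair(a, a)), cons(g(pair(b, pair(a, a)), cons(a, b)), b)), a):
1. cons(g(pair(b, pair(a, a)), cons(g(pair(b, pair(a, a)), cons(a, b)), b)), a)  →  cons(g(pair(b, pair(a, a)), cons(a, b)), a)   [R4 at 1]
2. cons(g(pair(b, pair(a, a)), cons(a, b)), a)  →  cons(a, a)   [R4 at 1]

Reduce t₂ = k(k(pair(pair(b, b), pair(pair(b, b), g(pair(b, cons(pair(a, b), b)), cons(cons(a, a), b)))), cons(a, b)), cons(g(pair(b, cons(a, k(pair(pair(b, b), pair(a, b)), cons(a, b)))), cons(a, b)), b)):
1. k(k(pair(pair(b, b), pair(pair(b, b), g(pair(b, cons(pair(a, b), b)), cons(cons(a, a), b)))), cons(a, b)), cons(g(pair(b, cons(a, k(pair(pair(b, b), pair(a, b)), cons(a, b)))), cons(a, b)), b))  →  k(pair(pair(b, b), g(pair(b, cons(pair(a, b), b)), cons(cons(a, a), b))), cons(g(pair(b, cons(a, k(pair(pair(b, b), pair(a, b)), cons(a, b)))), cons(a, b)), b))   [R2 at 1]
2. k(pair(pair(b, b), g(pair(b, cons(pair(a, b), b)), cons(cons(a, a), b))), cons(g(pair(b, cons(a, k(pair(pair(b, b), pair(a, b)), cons(a, b)))), cons(a, b)), b))  →  k(pair(pair(b, b), cons(a, a)), cons(g(pair(b, cons(a, k(pair(pair(b, b), pair(a, b)), cons(a, b)))), cons(a, b)), b))   [R4 at 1.2]
3. k(pair(pair(b, b), cons(a, a)), cons(g(pair(b, cons(a, k(pair(pair(b, b), pair(a, b)), cons(a, b)))), cons(a, b)), b))  →  k(pair(pair(b, b), cons(a, a)), cons(a, b))   [R4 at 2.1]
4. k(pair(pair(b, b), cons(a, a)), cons(a, b))  →  cons(a, a)   [R2 at ε]

yes — NF(t₁) = cons(a, a), NF(t₂) = cons(a, a)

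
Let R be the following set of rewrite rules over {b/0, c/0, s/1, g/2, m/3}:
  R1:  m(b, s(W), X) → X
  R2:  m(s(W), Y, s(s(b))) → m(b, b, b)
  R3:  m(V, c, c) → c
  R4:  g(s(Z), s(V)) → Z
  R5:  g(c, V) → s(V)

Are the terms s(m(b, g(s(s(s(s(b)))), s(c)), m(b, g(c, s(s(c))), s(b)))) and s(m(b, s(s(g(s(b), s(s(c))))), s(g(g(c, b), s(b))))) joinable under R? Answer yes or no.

yes — NF(t₁) = s(s(b)), NF(t₂) = s(s(b))

Reduce t₁ = s(m(b, g(s(s(s(s(b)))), s(c)), m(b, g(c, s(s(c))), s(b)))):
1. s(m(b, g(s(s(s(s(b)))), s(c)), m(b, g(c, s(s(c))), s(b))))  →  s(m(b, s(s(s(b))), m(b, g(c, s(s(c))), s(b))))   [R4 at 1.2]
2. s(m(b, s(s(s(b))), m(b, g(c, s(s(c))), s(b))))  →  s(m(b, g(c, s(s(c))), s(b)))   [R1 at 1]
3. s(m(b, g(c, s(s(c))), s(b)))  →  s(m(b, s(s(s(c))), s(b)))   [R5 at 1.2]
4. s(m(b, s(s(s(c))), s(b)))  →  s(s(b))   [R1 at 1]

Reduce t₂ = s(m(b, s(s(g(s(b), s(s(c))))), s(g(g(c, b), s(b))))):
1. s(m(b, s(s(g(s(b), s(s(c))))), s(g(g(c, b), s(b)))))  →  s(s(g(g(c, b), s(b))))   [R1 at 1]
2. s(s(g(g(c, b), s(b))))  →  s(s(g(s(b), s(b))))   [R5 at 1.1.1]
3. s(s(g(s(b), s(b))))  →  s(s(b))   [R4 at 1.1]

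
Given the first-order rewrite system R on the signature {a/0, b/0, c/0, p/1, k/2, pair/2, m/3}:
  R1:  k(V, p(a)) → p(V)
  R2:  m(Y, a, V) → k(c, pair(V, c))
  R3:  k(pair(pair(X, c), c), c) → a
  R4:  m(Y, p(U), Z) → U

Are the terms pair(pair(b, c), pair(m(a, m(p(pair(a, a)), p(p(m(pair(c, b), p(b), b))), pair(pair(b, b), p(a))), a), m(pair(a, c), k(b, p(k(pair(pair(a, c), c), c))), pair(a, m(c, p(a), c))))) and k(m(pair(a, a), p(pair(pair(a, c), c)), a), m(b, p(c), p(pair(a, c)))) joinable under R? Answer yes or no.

Reduce t₁ = pair(pair(b, c), pair(m(a, m(p(pair(a, a)), p(p(m(pair(c, b), p(b), b))), pair(pair(b, b), p(a))), a), m(pair(a, c), k(b, p(k(pair(pair(a, c), c), c))), pair(a, m(c, p(a), c))))):
1. pair(pair(b, c), pair(m(a, m(p(pair(a, a)), p(p(m(pair(c, b), p(b), b))), pair(pair(b, b), p(a))), a), m(pair(a, c), k(b, p(k(pair(pair(a, c), c), c))), pair(a, m(c, p(a), c)))))  →  pair(pair(b, c), pair(m(a, p(m(pair(c, b), p(b), b)), a), m(pair(a, c), k(b, p(k(pair(pair(a, c), c), c))), pair(a, m(c, p(a), c)))))   [R4 at 2.1.2]
2. pair(pair(b, c), pair(m(a, p(m(pair(c, b), p(b), b)), a), m(pair(a, c), k(b, p(k(pair(pair(a, c), c), c))), pair(a, m(c, p(a), c)))))  →  pair(pair(b, c), pair(m(pair(c, b), p(b), b), m(pair(a, c), k(b, p(k(pair(pair(a, c), c), c))), pair(a, m(c, p(a), c)))))   [R4 at 2.1]
3. pair(pair(b, c), pair(m(pair(c, b), p(b), b), m(pair(a, c), k(b, p(k(pair(pair(a, c), c), c))), pair(a, m(c, p(a), c)))))  →  pair(pair(b, c), pair(b, m(pair(a, c), k(b, p(k(pair(pair(a, c), c), c))), pair(a, m(c, p(a), c)))))   [R4 at 2.1]
4. pair(pair(b, c), pair(b, m(pair(a, c), k(b, p(k(pair(pair(a, c), c), c))), pair(a, m(c, p(a), c)))))  →  pair(pair(b, c), pair(b, m(pair(a, c), k(b, p(a)), pair(a, m(c, p(a), c)))))   [R3 at 2.2.2.2.1]
5. pair(pair(b, c), pair(b, m(pair(a, c), k(b, p(a)), pair(a, m(c, p(a), c)))))  →  pair(pair(b, c), pair(b, m(pair(a, c), p(b), pair(a, m(c, p(a), c)))))   [R1 at 2.2.2]
6. pair(pair(b, c), pair(b, m(pair(a, c), p(b), pair(a, m(c, p(a), c)))))  →  pair(pair(b, c), pair(b, b))   [R4 at 2.2]

Reduce t₂ = k(m(pair(a, a), p(pair(pair(a, c), c)), a), m(b, p(c), p(pair(a, c)))):
1. k(m(pair(a, a), p(pair(pair(a, c), c)), a), m(b, p(c), p(pair(a, c))))  →  k(pair(pair(a, c), c), m(b, p(c), p(pair(a, c))))   [R4 at 1]
2. k(pair(pair(a, c), c), m(b, p(c), p(pair(a, c))))  →  k(pair(pair(a, c), c), c)   [R4 at 2]
3. k(pair(pair(a, c), c), c)  →  a   [R3 at ε]

no — NF(t₁) = pair(pair(b, c), pair(b, b)), NF(t₂) = a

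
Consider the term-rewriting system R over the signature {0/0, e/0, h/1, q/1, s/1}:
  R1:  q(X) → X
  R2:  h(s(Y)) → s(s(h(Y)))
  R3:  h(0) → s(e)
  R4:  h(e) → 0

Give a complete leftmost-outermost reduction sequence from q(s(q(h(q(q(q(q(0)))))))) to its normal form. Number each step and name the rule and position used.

s(s(e))

1. q(s(q(h(q(q(q(q(0))))))))  →  s(q(h(q(q(q(q(0)))))))   [R1 at ε]
2. s(q(h(q(q(q(q(0)))))))  →  s(h(q(q(q(q(0))))))   [R1 at 1]
3. s(h(q(q(q(q(0))))))  →  s(h(q(q(q(0)))))   [R1 at 1.1]
4. s(h(q(q(q(0)))))  →  s(h(q(q(0))))   [R1 at 1.1]
5. s(h(q(q(0))))  →  s(h(q(0)))   [R1 at 1.1]
6. s(h(q(0)))  →  s(h(0))   [R1 at 1.1]
7. s(h(0))  →  s(s(e))   [R3 at 1]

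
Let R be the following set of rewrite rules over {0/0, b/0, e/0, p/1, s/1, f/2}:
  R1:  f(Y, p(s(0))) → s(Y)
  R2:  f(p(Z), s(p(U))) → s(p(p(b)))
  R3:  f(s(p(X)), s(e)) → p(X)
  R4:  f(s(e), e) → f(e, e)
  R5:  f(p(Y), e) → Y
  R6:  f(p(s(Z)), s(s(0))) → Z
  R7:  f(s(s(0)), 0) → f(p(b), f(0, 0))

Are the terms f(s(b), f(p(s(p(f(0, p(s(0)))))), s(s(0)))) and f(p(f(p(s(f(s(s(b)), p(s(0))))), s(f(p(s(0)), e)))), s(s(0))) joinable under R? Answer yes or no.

Reduce t₁ = f(s(b), f(p(s(p(f(0, p(s(0)))))), s(s(0)))):
1. f(s(b), f(p(s(p(f(0, p(s(0)))))), s(s(0))))  →  f(s(b), p(f(0, p(s(0)))))   [R6 at 2]
2. f(s(b), p(f(0, p(s(0)))))  →  f(s(b), p(s(0)))   [R1 at 2.1]
3. f(s(b), p(s(0)))  →  s(s(b))   [R1 at ε]

Reduce t₂ = f(p(f(p(s(f(s(s(b)), p(s(0))))), s(f(p(s(0)), e)))), s(s(0))):
1. f(p(f(p(s(f(s(s(b)), p(s(0))))), s(f(p(s(0)), e)))), s(s(0)))  →  f(p(f(p(s(s(s(s(b))))), s(f(p(s(0)), e)))), s(s(0)))   [R1 at 1.1.1.1.1]
2. f(p(f(p(s(s(s(s(b))))), s(f(p(s(0)), e)))), s(s(0)))  →  f(p(f(p(s(s(s(s(b))))), s(s(0)))), s(s(0)))   [R5 at 1.1.2.1]
3. f(p(f(p(s(s(s(s(b))))), s(s(0)))), s(s(0)))  →  f(p(s(s(s(b)))), s(s(0)))   [R6 at 1.1]
4. f(p(s(s(s(b)))), s(s(0)))  →  s(s(b))   [R6 at ε]

yes — NF(t₁) = s(s(b)), NF(t₂) = s(s(b))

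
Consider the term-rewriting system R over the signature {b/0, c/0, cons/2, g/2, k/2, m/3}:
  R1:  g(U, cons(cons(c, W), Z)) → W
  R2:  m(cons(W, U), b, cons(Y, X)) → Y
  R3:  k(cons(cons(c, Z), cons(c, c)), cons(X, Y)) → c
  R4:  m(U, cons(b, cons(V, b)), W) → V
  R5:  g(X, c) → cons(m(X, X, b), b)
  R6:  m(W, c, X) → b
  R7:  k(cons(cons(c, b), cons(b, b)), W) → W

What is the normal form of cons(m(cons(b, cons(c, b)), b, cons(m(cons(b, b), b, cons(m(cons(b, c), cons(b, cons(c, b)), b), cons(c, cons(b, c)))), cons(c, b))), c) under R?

cons(c, c)

1. cons(m(cons(b, cons(c, b)), b, cons(m(cons(b, b), b, cons(m(cons(b, c), cons(b, cons(c, b)), b), cons(c, cons(b, c)))), cons(c, b))), c)  →  cons(m(cons(b, b), b, cons(m(cons(b, c), cons(b, cons(c, b)), b), cons(c, cons(b, c)))), c)   [R2 at 1]
2. cons(m(cons(b, b), b, cons(m(cons(b, c), cons(b, cons(c, b)), b), cons(c, cons(b, c)))), c)  →  cons(m(cons(b, c), cons(b, cons(c, b)), b), c)   [R2 at 1]
3. cons(m(cons(b, c), cons(b, cons(c, b)), b), c)  →  cons(c, c)   [R4 at 1]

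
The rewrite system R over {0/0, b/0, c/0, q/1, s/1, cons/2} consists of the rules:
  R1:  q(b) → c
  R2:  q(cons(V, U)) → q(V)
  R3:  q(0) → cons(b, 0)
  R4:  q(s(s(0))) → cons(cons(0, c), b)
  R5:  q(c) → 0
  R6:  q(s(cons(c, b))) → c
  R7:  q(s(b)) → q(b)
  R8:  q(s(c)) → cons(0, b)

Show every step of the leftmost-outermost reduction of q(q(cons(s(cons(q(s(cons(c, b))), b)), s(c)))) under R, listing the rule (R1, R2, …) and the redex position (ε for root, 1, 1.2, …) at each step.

0

1. q(q(cons(s(cons(q(s(cons(c, b))), b)), s(c))))  →  q(q(s(cons(q(s(cons(c, b))), b))))   [R2 at 1]
2. q(q(s(cons(q(s(cons(c, b))), b))))  →  q(q(s(cons(c, b))))   [R6 at 1.1.1.1]
3. q(q(s(cons(c, b))))  →  q(c)   [R6 at 1]
4. q(c)  →  0   [R5 at ε]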